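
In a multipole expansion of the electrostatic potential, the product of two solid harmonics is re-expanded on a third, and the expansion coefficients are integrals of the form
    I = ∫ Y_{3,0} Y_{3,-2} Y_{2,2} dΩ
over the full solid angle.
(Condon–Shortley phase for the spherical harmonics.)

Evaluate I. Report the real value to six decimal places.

Rules hold: Σm=0, L=8 even, 0≤2≤6.
N = 7·7·5 = 245
Δ = 4!·2!·2!/9! = 1/3780
Racah Σ t=1..3: t=1:−1/24 t=2:+1/4 t=3:−1/24 = 1/6
⇒ 3j(3 3 2; 0 0 0)² = 4/105, sgn +1
Racah Σ t=1..1: t=1:−1/24 = -1/24
⇒ 3j(3 3 2; 0 -2 2)² = 1/21, sgn -1
4πI² = N·(3j₀)²·(3jₘ)² = 4/9
I = -1·√(0.444444/4π) = -0.18806319

-0.188063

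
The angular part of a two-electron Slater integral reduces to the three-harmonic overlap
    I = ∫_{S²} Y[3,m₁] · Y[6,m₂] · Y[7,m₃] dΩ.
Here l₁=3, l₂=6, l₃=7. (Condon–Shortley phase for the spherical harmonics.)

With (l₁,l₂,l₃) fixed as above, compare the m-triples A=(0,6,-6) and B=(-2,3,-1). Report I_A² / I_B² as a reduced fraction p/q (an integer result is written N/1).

Shared (l₁,l₂,l₃)=(3,6,7): N and (l;000)² cancel in I_A²/I_B².
A: Δ = 2!·4!·10!/17! = 1/2042040; Racah Σ t=2..2: t=2:+1/43545600 = 1/43545600; ⇒ 3j(3 6 7; 0 6 -6)² = 33/1190, sgn -1
B: Δ = 2!·4!·10!/17! = 1/2042040; Racah Σ t=1..2: t=1:−1/1935360 t=2:+1/362880 = 13/5806080; ⇒ 3j(3 6 7; -2 3 -1)² = 195/10472, sgn +1
I_A²/I_B² = (33/1190)/(195/10472) = 484/325

484/325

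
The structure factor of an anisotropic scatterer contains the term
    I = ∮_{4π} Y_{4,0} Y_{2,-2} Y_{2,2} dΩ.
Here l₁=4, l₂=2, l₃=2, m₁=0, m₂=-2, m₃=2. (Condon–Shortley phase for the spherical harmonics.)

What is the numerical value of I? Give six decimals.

0.040299

Rules hold: Σm=0, L=8 even, 2≤2≤6.
N = 9·5·5 = 225
Δ = 4!·4!·0!/9! = 1/630
Racah Σ t=2..2: t=2:+1/16 = 1/16
⇒ 3j(4 2 2; 0 0 0)² = 2/35, sgn +1
Racah Σ t=0..0: t=0:+1/576 = 1/576
⇒ 3j(4 2 2; 0 -2 2)² = 1/630, sgn +1
4πI² = N·(3j₀)²·(3jₘ)² = 1/49
I = +1·√(0.0204082/4π) = 0.04029926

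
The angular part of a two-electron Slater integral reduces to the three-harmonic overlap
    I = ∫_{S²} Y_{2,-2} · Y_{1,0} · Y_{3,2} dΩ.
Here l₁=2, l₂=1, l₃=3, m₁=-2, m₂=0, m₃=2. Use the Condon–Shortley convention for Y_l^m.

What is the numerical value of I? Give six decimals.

0.184674

m-sum 0 ✓  L=6 even ✓  1≤3≤3 ✓
Π(2lᵢ+1) = 5×3×7 = 105
triangle coeff Δ(2,1,3) = 1/105
Σ_t [0,0]: t=0:+1/4 = 1/4
(3j)²=3/35 [(2 1 3; 0 0 0)], sign=-1
Σ_t [0,0]: t=0:+1/24 = 1/24
(3j)²=1/21 [(2 1 3; -2 0 2)], sign=-1
⇒ 4πI² = 3/7
I = (+1)√(3/7/(4π)) = 0.18467439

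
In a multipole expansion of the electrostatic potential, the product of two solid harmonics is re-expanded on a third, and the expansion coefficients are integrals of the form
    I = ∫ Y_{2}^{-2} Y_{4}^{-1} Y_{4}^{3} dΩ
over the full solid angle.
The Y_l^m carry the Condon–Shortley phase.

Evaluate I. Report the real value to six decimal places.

Checks pass: Σm=0; 10 even; l₃=4∈[2,6].
(2·2+1)(2·4+1)(2·4+1) = 405
Δ: 2! 2! 6! / 11! → 1/13860
sum: t=0:+1/192 t=1:−1/36 t=2:+1/192 = -5/288
3j²(2 4 4; 0 0 0) = Δ·Π!·Σ² = 20/693  (sign -1)
sum: t=2:+1/480 = 1/480
3j²(2 4 4; -2 -1 3) = Δ·Π!·Σ² = 3/110  (sign -1)
combine: 4πI² = 405·20/693·3/110 = 270/847
take √, sign +1: I = 0.15927046

0.159270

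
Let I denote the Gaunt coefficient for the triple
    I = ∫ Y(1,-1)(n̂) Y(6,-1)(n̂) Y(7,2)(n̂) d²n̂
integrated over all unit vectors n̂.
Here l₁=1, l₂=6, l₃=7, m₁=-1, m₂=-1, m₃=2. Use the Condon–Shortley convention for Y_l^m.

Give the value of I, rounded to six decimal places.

0.209937

m-sum 0 ✓  L=14 even ✓  5≤7≤7 ✓
Π(2lᵢ+1) = 3×13×15 = 585
triangle coeff Δ(1,6,7) = 1/1365
Σ_t [0,0]: t=0:+1/518400 = 1/518400
(3j)²=7/195 [(1 6 7; 0 0 0)], sign=-1
Σ_t [0,0]: t=0:+1/1209600 = 1/1209600
(3j)²=12/455 [(1 6 7; -1 -1 2)], sign=-1
⇒ 4πI² = 36/65
I = (+1)√(36/65/(4π)) = 0.20993732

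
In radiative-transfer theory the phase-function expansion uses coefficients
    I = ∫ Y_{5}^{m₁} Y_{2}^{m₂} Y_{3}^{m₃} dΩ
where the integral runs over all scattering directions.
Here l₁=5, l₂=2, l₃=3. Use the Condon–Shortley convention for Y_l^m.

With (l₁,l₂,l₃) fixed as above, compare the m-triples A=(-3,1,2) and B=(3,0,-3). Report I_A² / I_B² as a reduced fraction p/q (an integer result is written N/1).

4/1

l's match ⇒ only the (l;m) 3-j factors differ between A and B.
A: triangle coeff Δ(5,2,3) = 1/2310; Σ_t [3,3]: t=3:−1/720 = -1/720; (3j)²=8/165 [(5 2 3; -3 1 2)], sign=+1
B: triangle coeff Δ(5,2,3) = 1/2310; Σ_t [2,2]: t=2:+1/2880 = 1/2880; (3j)²=2/165 [(5 2 3; 3 0 -3)], sign=+1
I_A²/I_B² = (8/165)/(2/165) = 4/1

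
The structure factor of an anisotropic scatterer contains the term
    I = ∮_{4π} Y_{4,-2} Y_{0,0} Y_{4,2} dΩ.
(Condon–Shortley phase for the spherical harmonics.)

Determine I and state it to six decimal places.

m-sum 0 ✓  L=8 even ✓  4≤4≤4 ✓
Π(2lᵢ+1) = 9×1×9 = 81
triangle coeff Δ(4,0,4) = 1/9
Σ_t [0,0]: t=0:+1/576 = 1/576
(3j)²=1/9 [(4 0 4; 0 0 0)], sign=+1
Σ_t [0,0]: t=0:+1/1440 = 1/1440
(3j)²=1/9 [(4 0 4; -2 0 2)], sign=+1
⇒ 4πI² = 1/1
I = (+1)√(1/1/(4π)) = 0.28209479

0.282095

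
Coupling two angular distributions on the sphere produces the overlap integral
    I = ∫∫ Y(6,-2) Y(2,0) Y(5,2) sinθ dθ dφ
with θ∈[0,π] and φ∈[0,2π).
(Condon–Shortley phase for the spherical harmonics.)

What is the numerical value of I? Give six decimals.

0.000000

l₁+l₂+l₃=13 is odd: 3j(l;000)=0 ⇒ I=0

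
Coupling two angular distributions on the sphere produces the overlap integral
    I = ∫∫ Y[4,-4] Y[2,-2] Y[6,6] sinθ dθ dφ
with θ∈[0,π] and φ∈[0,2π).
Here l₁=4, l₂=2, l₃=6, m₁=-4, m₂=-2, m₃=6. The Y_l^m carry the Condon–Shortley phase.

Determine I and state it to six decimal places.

m-sum 0 ✓  L=12 even ✓  2≤6≤6 ✓
Π(2lᵢ+1) = 9×5×13 = 585
triangle coeff Δ(4,2,6) = 1/6435
Σ_t [0,0]: t=0:+1/2304 = 1/2304
(3j)²=5/143 [(4 2 6; 0 0 0)], sign=+1
Σ_t [0,0]: t=0:+1/967680 = 1/967680
(3j)²=1/13 [(4 2 6; -4 -2 6)], sign=+1
⇒ 4πI² = 225/143
I = (+1)√(225/143/(4π)) = 0.35384927

0.353849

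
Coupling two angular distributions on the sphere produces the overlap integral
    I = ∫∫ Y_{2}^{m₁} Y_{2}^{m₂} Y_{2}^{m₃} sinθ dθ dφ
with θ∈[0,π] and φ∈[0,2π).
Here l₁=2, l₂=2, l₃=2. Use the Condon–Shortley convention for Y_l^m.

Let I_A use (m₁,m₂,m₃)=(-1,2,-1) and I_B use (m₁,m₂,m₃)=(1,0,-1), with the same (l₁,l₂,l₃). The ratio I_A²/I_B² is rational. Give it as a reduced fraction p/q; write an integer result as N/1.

6/1

Shared (l₁,l₂,l₃)=(2,2,2): N and (l;000)² cancel in I_A²/I_B².
A: Δ = 2!·2!·2!/7! = 1/630; Racah Σ t=2..2: t=2:+1/4 = 1/4; ⇒ 3j(2 2 2; -1 2 -1)² = 3/35, sgn -1
B: Δ = 2!·2!·2!/7! = 1/630; Racah Σ t=0..1: t=0:+1/4 t=1:−1/2 = -1/4; ⇒ 3j(2 2 2; 1 0 -1)² = 1/70, sgn +1
I_A²/I_B² = (3/35)/(1/70) = 6/1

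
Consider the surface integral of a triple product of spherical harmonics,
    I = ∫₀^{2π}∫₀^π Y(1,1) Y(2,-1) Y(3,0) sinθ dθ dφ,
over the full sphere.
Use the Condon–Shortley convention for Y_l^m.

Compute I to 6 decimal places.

Checks pass: Σm=0; 6 even; l₃=3∈[1,3].
(2·1+1)(2·2+1)(2·3+1) = 105
Δ: 0! 2! 4! / 7! → 1/105
sum: t=0:+1/4 = 1/4
3j²(1 2 3; 0 0 0) = Δ·Π!·Σ² = 3/35  (sign -1)
sum: t=0:+1/12 = 1/12
3j²(1 2 3; 1 -1 0) = Δ·Π!·Σ² = 1/35  (sign -1)
combine: 4πI² = 105·3/35·1/35 = 9/35
take √, sign +1: I = 0.14304817

0.143048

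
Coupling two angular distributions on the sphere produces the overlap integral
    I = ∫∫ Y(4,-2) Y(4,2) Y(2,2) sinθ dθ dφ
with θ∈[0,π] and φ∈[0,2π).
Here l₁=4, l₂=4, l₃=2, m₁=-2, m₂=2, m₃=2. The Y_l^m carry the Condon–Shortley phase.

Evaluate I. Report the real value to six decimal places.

0.000000

-2 + 2 + 2 = 2 ≠ 0: azimuthal integral kills it; I = 0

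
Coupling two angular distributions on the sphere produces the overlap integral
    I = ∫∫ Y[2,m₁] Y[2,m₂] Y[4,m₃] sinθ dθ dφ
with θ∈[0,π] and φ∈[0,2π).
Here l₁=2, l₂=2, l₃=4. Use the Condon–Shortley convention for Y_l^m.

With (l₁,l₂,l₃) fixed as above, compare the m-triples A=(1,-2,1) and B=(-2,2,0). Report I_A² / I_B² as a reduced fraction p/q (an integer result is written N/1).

5/1

l's match ⇒ only the (l;m) 3-j factors differ between A and B.
A: triangle coeff Δ(2,2,4) = 1/630; Σ_t [0,0]: t=0:+1/144 = 1/144; (3j)²=1/126 [(2 2 4; 1 -2 1)], sign=-1
B: triangle coeff Δ(2,2,4) = 1/630; Σ_t [0,0]: t=0:+1/576 = 1/576; (3j)²=1/630 [(2 2 4; -2 2 0)], sign=+1
I_A²/I_B² = (1/126)/(1/630) = 5/1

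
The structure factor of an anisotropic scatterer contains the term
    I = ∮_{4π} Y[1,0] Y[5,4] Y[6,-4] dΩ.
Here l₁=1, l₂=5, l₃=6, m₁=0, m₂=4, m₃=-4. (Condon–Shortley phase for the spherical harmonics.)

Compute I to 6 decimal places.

Rules hold: Σm=0, L=12 even, 4≤6≤6.
N = 3·11·13 = 429
Δ = 0!·2!·10!/13! = 1/858
Racah Σ t=0..0: t=0:+1/14400 = 1/14400
⇒ 3j(1 5 6; 0 0 0)² = 6/143, sgn +1
Racah Σ t=0..0: t=0:+1/362880 = 1/362880
⇒ 3j(1 5 6; 0 4 -4)² = 10/429, sgn +1
4πI² = N·(3j₀)²·(3jₘ)² = 60/143
I = +1·√(0.41958/4π) = 0.18272698

0.182727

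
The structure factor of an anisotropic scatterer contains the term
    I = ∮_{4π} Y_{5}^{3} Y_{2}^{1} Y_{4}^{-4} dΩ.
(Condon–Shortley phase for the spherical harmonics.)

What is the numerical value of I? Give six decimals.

0.000000

l₁+l₂+l₃=11 is odd: 3j(l;000)=0 ⇒ I=0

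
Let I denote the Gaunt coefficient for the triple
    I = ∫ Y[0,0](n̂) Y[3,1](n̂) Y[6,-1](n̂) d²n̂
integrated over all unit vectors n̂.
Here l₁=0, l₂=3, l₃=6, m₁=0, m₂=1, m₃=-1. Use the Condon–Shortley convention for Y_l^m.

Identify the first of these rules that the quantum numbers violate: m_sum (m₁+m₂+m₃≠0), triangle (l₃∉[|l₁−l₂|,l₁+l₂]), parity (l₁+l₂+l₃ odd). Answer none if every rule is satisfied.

triangle

azimuthal sum: 0 + 1 − 1 = 0  ✓
3 ≤ 6 ≤ 3 (triangle on l)  ✗
L = 0 + 3 + 6 = 9 (odd)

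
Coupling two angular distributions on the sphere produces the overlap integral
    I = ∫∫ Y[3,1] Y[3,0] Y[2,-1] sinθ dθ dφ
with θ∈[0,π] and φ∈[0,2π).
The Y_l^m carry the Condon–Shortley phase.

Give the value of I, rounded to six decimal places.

-0.059471

m-sum 0 ✓  L=8 even ✓  0≤2≤6 ✓
Π(2lᵢ+1) = 7×7×5 = 245
triangle coeff Δ(3,3,2) = 1/3780
Σ_t [1,3]: t=1:−1/24 t=2:+1/4 t=3:−1/24 = 1/6
(3j)²=4/105 [(3 3 2; 0 0 0)], sign=+1
Σ_t [1,2]: t=1:−1/12 t=2:+1/8 = 1/24
(3j)²=1/210 [(3 3 2; 1 0 -1)], sign=-1
⇒ 4πI² = 2/45
I = (-1)√(2/45/(4π)) = -0.05947080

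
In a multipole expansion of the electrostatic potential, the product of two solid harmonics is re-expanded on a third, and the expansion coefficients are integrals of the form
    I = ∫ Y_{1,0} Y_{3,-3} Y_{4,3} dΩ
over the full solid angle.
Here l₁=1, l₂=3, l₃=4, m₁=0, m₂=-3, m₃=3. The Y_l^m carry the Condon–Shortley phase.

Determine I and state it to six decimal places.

-0.162868

Checks pass: Σm=0; 8 even; l₃=4∈[2,4].
(2·1+1)(2·3+1)(2·4+1) = 189
Δ: 0! 2! 6! / 9! → 1/252
sum: t=0:+1/36 = 1/36
3j²(1 3 4; 0 0 0) = Δ·Π!·Σ² = 4/63  (sign +1)
sum: t=0:+1/720 = 1/720
3j²(1 3 4; 0 -3 3) = Δ·Π!·Σ² = 1/36  (sign -1)
combine: 4πI² = 189·4/63·1/36 = 1/3
take √, sign -1: I = -0.16286750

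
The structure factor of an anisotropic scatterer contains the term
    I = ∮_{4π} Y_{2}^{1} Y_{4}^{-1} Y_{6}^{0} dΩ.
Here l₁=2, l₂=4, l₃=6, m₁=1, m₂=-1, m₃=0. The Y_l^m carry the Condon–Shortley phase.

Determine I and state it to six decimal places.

m-sum 0 ✓  L=12 even ✓  2≤6≤6 ✓
Π(2lᵢ+1) = 5×9×13 = 585
triangle coeff Δ(2,4,6) = 1/6435
Σ_t [0,0]: t=0:+1/2304 = 1/2304
(3j)²=5/143 [(2 4 6; 0 0 0)], sign=+1
Σ_t [0,0]: t=0:+1/4320 = 1/4320
(3j)²=8/429 [(2 4 6; 1 -1 0)], sign=+1
⇒ 4πI² = 600/1573
I = (+1)√(600/1573/(4π)) = 0.17422334

0.174223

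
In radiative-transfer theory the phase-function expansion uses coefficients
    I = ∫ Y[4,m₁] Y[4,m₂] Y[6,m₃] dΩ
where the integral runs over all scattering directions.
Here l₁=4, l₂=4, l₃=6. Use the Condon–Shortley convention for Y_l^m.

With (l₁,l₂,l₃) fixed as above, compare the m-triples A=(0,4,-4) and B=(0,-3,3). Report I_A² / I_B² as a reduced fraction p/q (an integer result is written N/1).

12/5

Same 4,4,6: normalisation and zero-m 3j drop out of the ratio.
A: Δ: 2! 6! 6! / 15! → 1/1261260; sum: t=2:+1/69120 = 1/69120; 3j²(4 4 6; 0 4 -4) = Δ·Π!·Σ² = 4/143  (sign +1)
B: Δ: 2! 6! 6! / 15! → 1/1261260; sum: t=0:+1/11520 t=1:−1/25920 = 1/20736; 3j²(4 4 6; 0 -3 3) = Δ·Π!·Σ² = 5/429  (sign -1)
I_A²/I_B² = (4/143)/(5/429) = 12/5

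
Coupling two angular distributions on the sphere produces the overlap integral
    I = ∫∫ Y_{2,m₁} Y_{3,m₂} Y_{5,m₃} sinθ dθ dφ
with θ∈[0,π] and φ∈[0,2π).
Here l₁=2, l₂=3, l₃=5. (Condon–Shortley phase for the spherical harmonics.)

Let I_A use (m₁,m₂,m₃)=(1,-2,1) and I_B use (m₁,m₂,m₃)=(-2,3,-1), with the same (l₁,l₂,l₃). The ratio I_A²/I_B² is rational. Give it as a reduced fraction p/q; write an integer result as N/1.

24/1

l's match ⇒ only the (l;m) 3-j factors differ between A and B.
A: triangle coeff Δ(2,3,5) = 1/2310; Σ_t [0,0]: t=0:+1/720 = 1/720; (3j)²=4/385 [(2 3 5; 1 -2 1)], sign=+1
B: triangle coeff Δ(2,3,5) = 1/2310; Σ_t [0,0]: t=0:+1/17280 = 1/17280; (3j)²=1/2310 [(2 3 5; -2 3 -1)], sign=+1
I_A²/I_B² = (4/385)/(1/2310) = 24/1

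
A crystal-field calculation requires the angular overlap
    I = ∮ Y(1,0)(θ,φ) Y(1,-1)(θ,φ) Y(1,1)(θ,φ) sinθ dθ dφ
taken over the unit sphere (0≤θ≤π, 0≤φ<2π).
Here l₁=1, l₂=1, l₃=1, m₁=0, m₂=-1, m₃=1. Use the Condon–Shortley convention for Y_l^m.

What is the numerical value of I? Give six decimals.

0.000000

l₁+l₂+l₃=3 is odd: 3j(l;000)=0 ⇒ I=0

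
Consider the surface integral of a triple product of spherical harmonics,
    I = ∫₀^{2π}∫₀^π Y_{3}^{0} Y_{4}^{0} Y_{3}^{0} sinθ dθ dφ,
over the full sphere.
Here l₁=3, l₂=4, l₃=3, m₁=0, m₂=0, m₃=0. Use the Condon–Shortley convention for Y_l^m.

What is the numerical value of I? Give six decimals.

Checks pass: Σm=0; 10 even; l₃=3∈[1,7].
(2·3+1)(2·4+1)(2·3+1) = 441
Δ: 4! 2! 4! / 11! → 1/34650
sum: t=1:−1/72 t=2:+1/16 t=3:−1/72 = 5/144
3j²(3 4 3; 0 0 0) = Δ·Π!·Σ² = 2/77  (sign -1)
(m-triple is (0,0,0) — same symbol as above.)
combine: 4πI² = 441·2/77·2/77 = 36/121
take √, sign +1: I = 0.15386989

0.153870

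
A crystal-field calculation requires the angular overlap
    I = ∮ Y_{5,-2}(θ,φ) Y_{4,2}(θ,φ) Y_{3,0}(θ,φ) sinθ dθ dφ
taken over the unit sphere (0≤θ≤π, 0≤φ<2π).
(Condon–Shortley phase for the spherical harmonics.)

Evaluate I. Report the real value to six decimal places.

Checks pass: Σm=0; 12 even; l₃=3∈[1,9].
(2·5+1)(2·4+1)(2·3+1) = 693
Δ: 6! 4! 2! / 13! → 1/180180
sum: t=2:+1/576 t=3:−1/144 t=4:+1/576 = -1/288
3j²(5 4 3; 0 0 0) = Δ·Π!·Σ² = 20/1001  (sign +1)
sum: t=4:+1/576 t=5:−1/480 t=6:+1/8640 = -1/4320
3j²(5 4 3; -2 2 0) = Δ·Π!·Σ² = 1/2145  (sign +1)
combine: 4πI² = 693·20/1001·1/2145 = 12/1859
take √, sign +1: I = 0.02266449

0.022664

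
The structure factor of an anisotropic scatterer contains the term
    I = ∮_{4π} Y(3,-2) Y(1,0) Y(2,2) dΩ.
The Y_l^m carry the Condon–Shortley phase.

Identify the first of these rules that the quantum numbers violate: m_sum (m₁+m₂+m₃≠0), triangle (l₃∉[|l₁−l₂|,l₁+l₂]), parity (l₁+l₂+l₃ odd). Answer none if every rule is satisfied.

m₁+m₂+m₃ = -2 + 0 + 2 = 0  ✓
triangle: |3−1|=2 ≤ l₃=2 ≤ 3+1=4  ✓
parity: l₁+l₂+l₃ = 6 is even  ✓

none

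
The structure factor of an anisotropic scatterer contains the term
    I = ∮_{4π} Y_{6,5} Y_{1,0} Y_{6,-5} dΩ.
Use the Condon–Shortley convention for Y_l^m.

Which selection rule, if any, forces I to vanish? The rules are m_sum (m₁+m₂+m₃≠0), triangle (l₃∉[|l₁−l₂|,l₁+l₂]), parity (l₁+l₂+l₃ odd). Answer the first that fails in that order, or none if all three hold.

parity

Σmᵢ = 0  ✓
l₃∈[|l₁−l₂|,l₁+l₂]=[5,7], have l₃=6  ✓
Σlᵢ = 13 ⇒ odd  ✗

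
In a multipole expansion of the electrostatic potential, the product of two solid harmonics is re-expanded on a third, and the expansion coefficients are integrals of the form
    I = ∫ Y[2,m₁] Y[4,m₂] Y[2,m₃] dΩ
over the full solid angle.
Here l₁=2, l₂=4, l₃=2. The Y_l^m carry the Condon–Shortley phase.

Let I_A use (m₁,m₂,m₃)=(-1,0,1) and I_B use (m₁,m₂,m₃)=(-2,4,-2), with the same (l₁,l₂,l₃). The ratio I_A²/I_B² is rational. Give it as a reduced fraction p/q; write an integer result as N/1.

l's match ⇒ only the (l;m) 3-j factors differ between A and B.
A: triangle coeff Δ(2,4,2) = 1/630; Σ_t [3,3]: t=3:−1/36 = -1/36; (3j)²=8/315 [(2 4 2; -1 0 1)], sign=+1
B: triangle coeff Δ(2,4,2) = 1/630; Σ_t [4,4]: t=4:+1/576 = 1/576; (3j)²=1/9 [(2 4 2; -2 4 -2)], sign=+1
I_A²/I_B² = (8/315)/(1/9) = 8/35

8/35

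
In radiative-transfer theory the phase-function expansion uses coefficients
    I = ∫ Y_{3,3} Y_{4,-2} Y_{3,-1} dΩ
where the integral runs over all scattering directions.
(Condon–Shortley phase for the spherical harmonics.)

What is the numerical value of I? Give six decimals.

-0.188451

Checks pass: Σm=0; 10 even; l₃=3∈[1,7].
(2·3+1)(2·4+1)(2·3+1) = 441
Δ: 4! 2! 4! / 11! → 1/34650
sum: t=1:−1/72 t=2:+1/16 t=3:−1/72 = 5/144
3j²(3 4 3; 0 0 0) = Δ·Π!·Σ² = 2/77  (sign -1)
sum: t=0:+1/192 = 1/192
3j²(3 4 3; 3 -2 -1) = Δ·Π!·Σ² = 3/77  (sign +1)
combine: 4πI² = 441·2/77·3/77 = 54/121
take √, sign -1: I = -0.18845135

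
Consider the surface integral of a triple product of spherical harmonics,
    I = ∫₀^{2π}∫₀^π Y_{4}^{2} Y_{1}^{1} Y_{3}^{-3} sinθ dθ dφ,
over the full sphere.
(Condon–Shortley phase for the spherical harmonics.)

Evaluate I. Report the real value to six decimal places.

Rules hold: Σm=0, L=8 even, 3≤3≤5.
N = 9·3·7 = 189
Δ = 2!·6!·0!/9! = 1/252
Racah Σ t=1..1: t=1:−1/36 = -1/36
⇒ 3j(4 1 3; 0 0 0)² = 4/63, sgn +1
Racah Σ t=2..2: t=2:+1/1440 = 1/1440
⇒ 3j(4 1 3; 2 1 -3)² = 1/252, sgn +1
4πI² = N·(3j₀)²·(3jₘ)² = 1/21
I = +1·√(0.047619/4π) = 0.06155813

0.061558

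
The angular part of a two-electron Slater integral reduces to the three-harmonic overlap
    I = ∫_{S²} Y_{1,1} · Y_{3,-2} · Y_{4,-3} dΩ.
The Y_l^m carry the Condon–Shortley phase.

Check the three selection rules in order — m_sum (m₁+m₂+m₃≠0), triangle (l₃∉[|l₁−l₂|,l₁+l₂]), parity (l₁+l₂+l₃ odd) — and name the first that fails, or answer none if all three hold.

m_sum

Σmᵢ = -4  ✗
l₃∈[|l₁−l₂|,l₁+l₂]=[2,4], have l₃=4
Σlᵢ = 8 ⇒ even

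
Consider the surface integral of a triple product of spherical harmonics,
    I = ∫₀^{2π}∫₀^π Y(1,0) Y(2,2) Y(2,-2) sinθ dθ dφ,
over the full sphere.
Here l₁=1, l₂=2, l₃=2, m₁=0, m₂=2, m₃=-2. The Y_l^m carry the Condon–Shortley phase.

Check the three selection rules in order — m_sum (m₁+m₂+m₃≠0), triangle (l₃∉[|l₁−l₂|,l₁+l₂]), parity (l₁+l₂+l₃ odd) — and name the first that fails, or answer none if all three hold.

parity

m₁+m₂+m₃ = 0 + 2 − 2 = 0  ✓
triangle: |1−2|=1 ≤ l₃=2 ≤ 1+2=3  ✓
parity: l₁+l₂+l₃ = 5 is odd  ✗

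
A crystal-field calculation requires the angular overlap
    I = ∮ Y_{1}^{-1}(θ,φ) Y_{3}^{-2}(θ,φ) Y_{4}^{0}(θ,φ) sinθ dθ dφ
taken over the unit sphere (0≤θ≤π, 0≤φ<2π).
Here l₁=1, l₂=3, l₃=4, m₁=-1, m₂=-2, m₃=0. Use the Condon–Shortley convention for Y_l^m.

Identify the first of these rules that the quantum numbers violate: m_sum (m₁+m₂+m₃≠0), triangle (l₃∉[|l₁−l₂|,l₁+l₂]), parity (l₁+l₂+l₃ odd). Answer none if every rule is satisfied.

m_sum

m₁+m₂+m₃ = -1 − 2 + 0 = -3  ✗
triangle: |1−3|=2 ≤ l₃=4 ≤ 1+3=4
parity: l₁+l₂+l₃ = 8 is even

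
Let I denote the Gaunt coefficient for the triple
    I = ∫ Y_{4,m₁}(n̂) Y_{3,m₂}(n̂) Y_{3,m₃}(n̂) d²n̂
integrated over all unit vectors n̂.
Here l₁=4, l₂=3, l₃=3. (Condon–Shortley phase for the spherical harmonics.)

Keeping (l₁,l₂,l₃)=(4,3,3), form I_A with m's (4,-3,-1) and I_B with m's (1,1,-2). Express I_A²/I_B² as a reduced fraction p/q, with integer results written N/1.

21/16

Same 4,3,3: normalisation and zero-m 3j drop out of the ratio.
A: Δ: 4! 4! 2! / 11! → 1/34650; sum: t=0:+1/1152 = 1/1152; 3j²(4 3 3; 4 -3 -1) = Δ·Π!·Σ² = 1/33  (sign +1)
B: Δ: 4! 4! 2! / 11! → 1/34650; sum: t=2:+1/48 t=3:−1/144 = 1/72; 3j²(4 3 3; 1 1 -2) = Δ·Π!·Σ² = 16/693  (sign -1)
I_A²/I_B² = (1/33)/(16/693) = 21/16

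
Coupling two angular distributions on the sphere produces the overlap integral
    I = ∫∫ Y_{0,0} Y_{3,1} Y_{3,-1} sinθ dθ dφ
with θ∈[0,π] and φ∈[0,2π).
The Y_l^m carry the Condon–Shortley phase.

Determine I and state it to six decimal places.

-0.282095

Rules hold: Σm=0, L=6 even, 3≤3≤3.
N = 1·7·7 = 49
Δ = 0!·0!·6!/7! = 1/7
Racah Σ t=0..0: t=0:+1/36 = 1/36
⇒ 3j(0 3 3; 0 0 0)² = 1/7, sgn -1
Racah Σ t=0..0: t=0:+1/48 = 1/48
⇒ 3j(0 3 3; 0 1 -1)² = 1/7, sgn +1
4πI² = N·(3j₀)²·(3jₘ)² = 1/1
I = -1·√(1/4π) = -0.28209479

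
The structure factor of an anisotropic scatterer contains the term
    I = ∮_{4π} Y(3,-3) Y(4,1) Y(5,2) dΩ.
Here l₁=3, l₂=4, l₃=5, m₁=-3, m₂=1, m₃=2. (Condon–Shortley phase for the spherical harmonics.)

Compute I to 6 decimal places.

-0.179179

Rules hold: Σm=0, L=12 even, 1≤5≤7.
N = 7·9·11 = 693
Δ = 2!·4!·6!/13! = 1/180180
Racah Σ t=0..2: t=0:+1/576 t=1:−1/144 t=2:+1/576 = -1/288
⇒ 3j(3 4 5; 0 0 0)² = 20/1001, sgn +1
Racah Σ t=2..2: t=2:+1/1728 = 1/1728
⇒ 3j(3 4 5; -3 1 2)² = 25/858, sgn -1
4πI² = N·(3j₀)²·(3jₘ)² = 750/1859
I = -1·√(0.403443/4π) = -0.17917854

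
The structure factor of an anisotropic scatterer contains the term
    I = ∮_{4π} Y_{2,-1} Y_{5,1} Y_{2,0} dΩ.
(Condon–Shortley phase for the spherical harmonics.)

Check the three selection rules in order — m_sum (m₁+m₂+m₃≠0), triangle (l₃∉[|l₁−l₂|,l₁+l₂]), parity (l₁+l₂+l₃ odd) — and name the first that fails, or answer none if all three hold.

triangle

Σmᵢ = 0  ✓
l₃∈[|l₁−l₂|,l₁+l₂]=[3,7], have l₃=2  ✗
Σlᵢ = 9 ⇒ odd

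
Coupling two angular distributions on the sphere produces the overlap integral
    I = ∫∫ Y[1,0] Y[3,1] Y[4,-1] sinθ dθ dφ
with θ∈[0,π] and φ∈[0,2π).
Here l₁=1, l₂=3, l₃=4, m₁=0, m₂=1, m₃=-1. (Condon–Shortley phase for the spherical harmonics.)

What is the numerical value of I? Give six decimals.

-0.238414

Rules hold: Σm=0, L=8 even, 2≤4≤4.
N = 3·7·9 = 189
Δ = 0!·2!·6!/9! = 1/252
Racah Σ t=0..0: t=0:+1/36 = 1/36
⇒ 3j(1 3 4; 0 0 0)² = 4/63, sgn +1
Racah Σ t=0..0: t=0:+1/48 = 1/48
⇒ 3j(1 3 4; 0 1 -1)² = 5/84, sgn -1
4πI² = N·(3j₀)²·(3jₘ)² = 5/7
I = -1·√(0.714286/4π) = -0.23841361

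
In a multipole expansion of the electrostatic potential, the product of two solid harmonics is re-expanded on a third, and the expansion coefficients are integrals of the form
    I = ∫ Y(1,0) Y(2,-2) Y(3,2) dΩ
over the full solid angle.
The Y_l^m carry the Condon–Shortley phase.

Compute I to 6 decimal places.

0.184674

Checks pass: Σm=0; 6 even; l₃=3∈[1,3].
(2·1+1)(2·2+1)(2·3+1) = 105
Δ: 0! 2! 4! / 7! → 1/105
sum: t=0:+1/4 = 1/4
3j²(1 2 3; 0 0 0) = Δ·Π!·Σ² = 3/35  (sign -1)
sum: t=0:+1/24 = 1/24
3j²(1 2 3; 0 -2 2) = Δ·Π!·Σ² = 1/21  (sign -1)
combine: 4πI² = 105·3/35·1/21 = 3/7
take √, sign +1: I = 0.18467439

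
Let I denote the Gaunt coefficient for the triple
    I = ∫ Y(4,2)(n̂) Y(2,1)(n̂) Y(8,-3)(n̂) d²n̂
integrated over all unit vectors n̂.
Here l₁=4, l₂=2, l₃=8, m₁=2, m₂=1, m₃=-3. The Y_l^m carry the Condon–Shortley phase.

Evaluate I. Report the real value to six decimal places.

0.000000

|4−2|≤8≤4+2 violated ⇒ I = 0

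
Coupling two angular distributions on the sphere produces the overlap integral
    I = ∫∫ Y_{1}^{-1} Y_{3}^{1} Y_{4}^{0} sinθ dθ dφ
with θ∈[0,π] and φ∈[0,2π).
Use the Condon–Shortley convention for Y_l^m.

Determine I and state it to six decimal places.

0.150786

Rules hold: Σm=0, L=8 even, 2≤4≤4.
N = 3·7·9 = 189
Δ = 0!·2!·6!/9! = 1/252
Racah Σ t=0..0: t=0:+1/36 = 1/36
⇒ 3j(1 3 4; 0 0 0)² = 4/63, sgn +1
Racah Σ t=0..0: t=0:+1/96 = 1/96
⇒ 3j(1 3 4; -1 1 0)² = 1/42, sgn +1
4πI² = N·(3j₀)²·(3jₘ)² = 2/7
I = +1·√(0.285714/4π) = 0.15078601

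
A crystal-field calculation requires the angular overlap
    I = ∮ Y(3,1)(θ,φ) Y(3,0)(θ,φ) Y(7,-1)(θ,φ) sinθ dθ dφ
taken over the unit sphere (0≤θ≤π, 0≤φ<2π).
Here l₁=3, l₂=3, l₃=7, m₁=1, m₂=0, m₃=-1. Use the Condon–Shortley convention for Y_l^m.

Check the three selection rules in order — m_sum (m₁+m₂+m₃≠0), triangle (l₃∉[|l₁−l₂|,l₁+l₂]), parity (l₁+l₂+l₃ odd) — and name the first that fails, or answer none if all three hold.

azimuthal sum: 1 + 0 − 1 = 0  ✓
0 ≤ 7 ≤ 6 (triangle on l)  ✗
L = 3 + 3 + 7 = 13 (odd)

triangle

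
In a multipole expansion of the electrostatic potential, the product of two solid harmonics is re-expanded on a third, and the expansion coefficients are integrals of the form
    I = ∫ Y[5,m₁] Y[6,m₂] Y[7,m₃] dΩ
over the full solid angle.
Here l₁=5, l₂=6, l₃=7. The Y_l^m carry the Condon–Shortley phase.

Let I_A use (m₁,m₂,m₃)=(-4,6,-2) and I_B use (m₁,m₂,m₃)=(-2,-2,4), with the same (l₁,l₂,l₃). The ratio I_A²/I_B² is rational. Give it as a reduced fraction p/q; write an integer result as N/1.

10/27

l's match ⇒ only the (l;m) 3-j factors differ between A and B.
A: triangle coeff Δ(5,6,7) = 1/174594420; Σ_t [4,4]: t=4:+1/116121600 = 1/116121600; (3j)²=27/8398 [(5 6 7; -4 6 -2)], sign=-1
B: triangle coeff Δ(5,6,7) = 1/174594420; Σ_t [1,4]: t=1:−1/3110400 t=2:+1/691200 t=3:−1/1451520 t=4:+1/34836480 = 1/2150400; (3j)²=729/83980 [(5 6 7; -2 -2 4)], sign=-1
I_A²/I_B² = (27/8398)/(729/83980) = 10/27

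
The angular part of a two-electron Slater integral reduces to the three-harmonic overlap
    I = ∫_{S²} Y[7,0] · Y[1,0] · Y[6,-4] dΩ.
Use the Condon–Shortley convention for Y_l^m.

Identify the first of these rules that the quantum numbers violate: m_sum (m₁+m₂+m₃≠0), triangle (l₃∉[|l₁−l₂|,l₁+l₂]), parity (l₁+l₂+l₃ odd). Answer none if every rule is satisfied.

m_sum

Σmᵢ = -4  ✗
l₃∈[|l₁−l₂|,l₁+l₂]=[6,8], have l₃=6
Σlᵢ = 14 ⇒ even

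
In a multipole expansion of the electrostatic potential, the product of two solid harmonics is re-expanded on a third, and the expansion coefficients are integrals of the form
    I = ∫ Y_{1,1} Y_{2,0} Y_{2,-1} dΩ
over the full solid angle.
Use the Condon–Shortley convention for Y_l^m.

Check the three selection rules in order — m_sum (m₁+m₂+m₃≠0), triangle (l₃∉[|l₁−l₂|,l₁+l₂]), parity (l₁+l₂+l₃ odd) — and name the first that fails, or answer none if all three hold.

Σmᵢ = 0  ✓
l₃∈[|l₁−l₂|,l₁+l₂]=[1,3], have l₃=2  ✓
Σlᵢ = 5 ⇒ odd  ✗

parity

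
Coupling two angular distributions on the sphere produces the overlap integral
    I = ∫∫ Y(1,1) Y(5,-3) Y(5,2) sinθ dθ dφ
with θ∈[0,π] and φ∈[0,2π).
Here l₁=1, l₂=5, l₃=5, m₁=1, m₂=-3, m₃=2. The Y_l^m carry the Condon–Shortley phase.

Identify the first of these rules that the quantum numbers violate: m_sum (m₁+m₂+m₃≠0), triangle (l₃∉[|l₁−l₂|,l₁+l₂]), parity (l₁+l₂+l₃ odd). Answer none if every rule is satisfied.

parity

azimuthal sum: 1 − 3 + 2 = 0  ✓
4 ≤ 5 ≤ 6 (triangle on l)  ✓
L = 1 + 5 + 5 = 11 (odd)  ✗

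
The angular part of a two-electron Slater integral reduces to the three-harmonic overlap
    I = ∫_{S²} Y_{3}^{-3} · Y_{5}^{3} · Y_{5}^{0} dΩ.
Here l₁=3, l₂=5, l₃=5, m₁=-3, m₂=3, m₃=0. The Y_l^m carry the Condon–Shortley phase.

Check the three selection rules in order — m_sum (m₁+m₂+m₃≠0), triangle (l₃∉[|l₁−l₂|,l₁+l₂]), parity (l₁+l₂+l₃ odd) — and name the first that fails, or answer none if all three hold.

parity

azimuthal sum: -3 + 3 + 0 = 0  ✓
2 ≤ 5 ≤ 8 (triangle on l)  ✓
L = 3 + 5 + 5 = 13 (odd)  ✗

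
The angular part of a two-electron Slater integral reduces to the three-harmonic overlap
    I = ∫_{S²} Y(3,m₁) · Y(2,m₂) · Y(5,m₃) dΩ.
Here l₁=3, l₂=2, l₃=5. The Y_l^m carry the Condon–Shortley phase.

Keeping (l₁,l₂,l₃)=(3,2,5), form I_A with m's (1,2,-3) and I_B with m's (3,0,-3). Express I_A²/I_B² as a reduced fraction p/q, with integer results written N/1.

Shared (l₁,l₂,l₃)=(3,2,5): N and (l;000)² cancel in I_A²/I_B².
A: Δ = 0!·6!·4!/11! = 1/2310; Racah Σ t=0..0: t=0:+1/1152 = 1/1152; ⇒ 3j(3 2 5; 1 2 -3)² = 1/33, sgn +1
B: Δ = 0!·6!·4!/11! = 1/2310; Racah Σ t=0..0: t=0:+1/2880 = 1/2880; ⇒ 3j(3 2 5; 3 0 -3)² = 2/165, sgn +1
I_A²/I_B² = (1/33)/(2/165) = 5/2

5/2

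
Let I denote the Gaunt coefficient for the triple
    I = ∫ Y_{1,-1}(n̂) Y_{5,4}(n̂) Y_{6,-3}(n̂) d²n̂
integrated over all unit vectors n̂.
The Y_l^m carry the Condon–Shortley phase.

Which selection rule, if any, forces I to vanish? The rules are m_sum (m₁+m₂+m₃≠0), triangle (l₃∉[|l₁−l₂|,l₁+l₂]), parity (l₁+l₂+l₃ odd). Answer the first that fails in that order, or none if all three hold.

none

m₁+m₂+m₃ = -1 + 4 − 3 = 0  ✓
triangle: |1−5|=4 ≤ l₃=6 ≤ 1+5=6  ✓
parity: l₁+l₂+l₃ = 12 is even  ✓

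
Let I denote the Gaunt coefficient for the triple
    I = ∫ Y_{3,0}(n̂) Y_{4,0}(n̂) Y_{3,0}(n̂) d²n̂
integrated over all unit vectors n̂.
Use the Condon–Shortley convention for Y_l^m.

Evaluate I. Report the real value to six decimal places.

Rules hold: Σm=0, L=10 even, 1≤3≤7.
N = 7·9·7 = 441
Δ = 4!·2!·4!/11! = 1/34650
Racah Σ t=1..3: t=1:−1/72 t=2:+1/16 t=3:−1/72 = 5/144
⇒ 3j(3 4 3; 0 0 0)² = 2/77, sgn -1
(m-triple is (0,0,0) — same symbol as above.)
4πI² = N·(3j₀)²·(3jₘ)² = 36/121
I = +1·√(0.297521/4π) = 0.15386989

0.153870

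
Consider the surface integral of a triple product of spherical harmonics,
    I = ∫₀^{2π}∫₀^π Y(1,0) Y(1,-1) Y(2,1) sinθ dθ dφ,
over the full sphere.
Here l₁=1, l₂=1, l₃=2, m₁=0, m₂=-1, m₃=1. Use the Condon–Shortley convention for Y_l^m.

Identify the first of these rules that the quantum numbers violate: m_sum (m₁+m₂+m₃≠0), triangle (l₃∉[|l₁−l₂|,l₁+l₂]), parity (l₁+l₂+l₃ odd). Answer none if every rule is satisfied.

none

m₁+m₂+m₃ = 0 − 1 + 1 = 0  ✓
triangle: |1−1|=0 ≤ l₃=2 ≤ 1+1=2  ✓
parity: l₁+l₂+l₃ = 4 is even  ✓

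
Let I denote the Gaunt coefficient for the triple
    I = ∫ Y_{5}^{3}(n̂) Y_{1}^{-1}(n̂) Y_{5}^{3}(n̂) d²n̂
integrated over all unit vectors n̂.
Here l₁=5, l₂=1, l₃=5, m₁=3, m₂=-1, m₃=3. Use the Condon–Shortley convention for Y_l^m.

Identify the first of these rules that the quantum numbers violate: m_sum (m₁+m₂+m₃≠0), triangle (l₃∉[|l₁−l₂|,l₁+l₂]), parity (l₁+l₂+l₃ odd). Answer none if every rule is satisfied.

m_sum

Σmᵢ = 5  ✗
l₃∈[|l₁−l₂|,l₁+l₂]=[4,6], have l₃=5
Σlᵢ = 11 ⇒ odd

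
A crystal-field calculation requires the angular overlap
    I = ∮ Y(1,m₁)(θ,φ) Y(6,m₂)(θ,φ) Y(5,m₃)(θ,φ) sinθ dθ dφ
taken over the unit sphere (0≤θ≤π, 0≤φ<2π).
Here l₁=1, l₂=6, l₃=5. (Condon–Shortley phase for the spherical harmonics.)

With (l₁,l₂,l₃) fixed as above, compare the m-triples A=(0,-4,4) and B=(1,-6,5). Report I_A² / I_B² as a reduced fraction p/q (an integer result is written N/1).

Same 1,6,5: normalisation and zero-m 3j drop out of the ratio.
A: Δ: 2! 0! 10! / 13! → 1/858; sum: t=1:−1/362880 = -1/362880; 3j²(1 6 5; 0 -4 4) = Δ·Π!·Σ² = 10/429  (sign +1)
B: Δ: 2! 0! 10! / 13! → 1/858; sum: t=0:+1/7257600 = 1/7257600; 3j²(1 6 5; 1 -6 5) = Δ·Π!·Σ² = 1/13  (sign +1)
I_A²/I_B² = (10/429)/(1/13) = 10/33

10/33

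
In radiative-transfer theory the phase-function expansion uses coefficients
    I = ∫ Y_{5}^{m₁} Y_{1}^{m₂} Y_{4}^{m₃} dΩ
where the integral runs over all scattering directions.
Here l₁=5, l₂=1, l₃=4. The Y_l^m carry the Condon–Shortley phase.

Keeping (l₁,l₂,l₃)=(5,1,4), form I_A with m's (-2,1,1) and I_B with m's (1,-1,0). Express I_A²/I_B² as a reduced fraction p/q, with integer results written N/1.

l's match ⇒ only the (l;m) 3-j factors differ between A and B.
A: triangle coeff Δ(5,1,4) = 1/495; Σ_t [2,2]: t=2:+1/1440 = 1/1440; (3j)²=7/165 [(5 1 4; -2 1 1)], sign=-1
B: triangle coeff Δ(5,1,4) = 1/495; Σ_t [0,0]: t=0:+1/1152 = 1/1152; (3j)²=1/33 [(5 1 4; 1 -1 0)], sign=+1
I_A²/I_B² = (7/165)/(1/33) = 7/5

7/5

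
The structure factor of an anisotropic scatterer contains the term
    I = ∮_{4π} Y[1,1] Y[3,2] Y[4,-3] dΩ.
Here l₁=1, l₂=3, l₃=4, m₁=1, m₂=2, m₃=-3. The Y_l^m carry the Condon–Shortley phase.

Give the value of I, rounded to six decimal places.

-0.282095

m-sum 0 ✓  L=8 even ✓  2≤4≤4 ✓
Π(2lᵢ+1) = 3×7×9 = 189
triangle coeff Δ(1,3,4) = 1/252
Σ_t [0,0]: t=0:+1/36 = 1/36
(3j)²=4/63 [(1 3 4; 0 0 0)], sign=+1
Σ_t [0,0]: t=0:+1/240 = 1/240
(3j)²=1/12 [(1 3 4; 1 2 -3)], sign=-1
⇒ 4πI² = 1/1
I = (-1)√(1/1/(4π)) = -0.28209479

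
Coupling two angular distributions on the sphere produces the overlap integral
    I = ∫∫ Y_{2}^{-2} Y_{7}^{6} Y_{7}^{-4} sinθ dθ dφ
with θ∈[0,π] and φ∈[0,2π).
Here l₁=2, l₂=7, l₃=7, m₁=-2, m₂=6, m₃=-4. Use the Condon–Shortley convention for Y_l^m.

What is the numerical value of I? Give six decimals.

-0.106948

m-sum 0 ✓  L=16 even ✓  5≤7≤9 ✓
Π(2lᵢ+1) = 5×15×15 = 1125
triangle coeff Δ(2,7,7) = 1/185640
Σ_t [0,2]: t=0:+1/2419200 t=1:−1/518400 t=2:+1/2419200 = -1/907200
(3j)²=56/3315 [(2 7 7; 0 0 0)], sign=+1
Σ_t [2,2]: t=2:+1/159667200 = 1/159667200
(3j)²=9/1190 [(2 7 7; -2 6 -4)], sign=-1
⇒ 4πI² = 540/3757
I = (-1)√(540/3757/(4π)) = -0.10694768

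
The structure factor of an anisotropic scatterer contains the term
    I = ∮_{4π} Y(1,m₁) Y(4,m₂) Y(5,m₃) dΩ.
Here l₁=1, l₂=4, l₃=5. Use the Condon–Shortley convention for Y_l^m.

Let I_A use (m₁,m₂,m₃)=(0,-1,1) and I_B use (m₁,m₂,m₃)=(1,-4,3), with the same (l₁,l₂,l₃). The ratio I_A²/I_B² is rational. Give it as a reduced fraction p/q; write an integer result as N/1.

24/1

Shared (l₁,l₂,l₃)=(1,4,5): N and (l;000)² cancel in I_A²/I_B².
A: Δ = 0!·2!·8!/11! = 1/495; Racah Σ t=0..0: t=0:+1/720 = 1/720; ⇒ 3j(1 4 5; 0 -1 1)² = 8/165, sgn +1
B: Δ = 0!·2!·8!/11! = 1/495; Racah Σ t=0..0: t=0:+1/80640 = 1/80640; ⇒ 3j(1 4 5; 1 -4 3)² = 1/495, sgn +1
I_A²/I_B² = (8/165)/(1/495) = 24/1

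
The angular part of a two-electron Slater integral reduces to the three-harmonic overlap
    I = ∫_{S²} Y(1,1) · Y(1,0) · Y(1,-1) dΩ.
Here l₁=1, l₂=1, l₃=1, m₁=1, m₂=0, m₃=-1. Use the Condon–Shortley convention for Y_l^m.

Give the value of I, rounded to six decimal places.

Σlᵢ=3 odd — θ-integrand is odd under cosθ→−cosθ; I=0

0.000000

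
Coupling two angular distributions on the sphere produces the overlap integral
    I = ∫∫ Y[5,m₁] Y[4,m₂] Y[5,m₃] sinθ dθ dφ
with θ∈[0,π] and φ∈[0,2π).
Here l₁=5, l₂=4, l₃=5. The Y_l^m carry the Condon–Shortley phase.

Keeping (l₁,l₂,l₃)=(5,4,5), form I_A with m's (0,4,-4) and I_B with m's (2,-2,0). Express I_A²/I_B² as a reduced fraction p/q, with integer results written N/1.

12/7

l's match ⇒ only the (l;m) 3-j factors differ between A and B.
A: triangle coeff Δ(5,4,5) = 1/3153150; Σ_t [4,4]: t=4:+1/69120 = 1/69120; (3j)²=2/143 [(5 4 5; 0 4 -4)], sign=-1
B: triangle coeff Δ(5,4,5) = 1/3153150; Σ_t [0,2]: t=0:+1/3456 t=1:−1/1728 t=2:+1/11520 = -7/34560; (3j)²=7/858 [(5 4 5; 2 -2 0)], sign=+1
I_A²/I_B² = (2/143)/(7/858) = 12/7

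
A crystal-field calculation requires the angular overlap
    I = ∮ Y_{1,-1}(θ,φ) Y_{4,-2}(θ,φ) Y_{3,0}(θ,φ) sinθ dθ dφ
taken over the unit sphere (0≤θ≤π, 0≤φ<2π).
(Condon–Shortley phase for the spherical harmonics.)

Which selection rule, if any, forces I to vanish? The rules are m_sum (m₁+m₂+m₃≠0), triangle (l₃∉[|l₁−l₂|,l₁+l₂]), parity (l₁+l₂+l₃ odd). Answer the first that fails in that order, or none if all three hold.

m_sum

m₁+m₂+m₃ = -1 − 2 + 0 = -3  ✗
triangle: |1−4|=3 ≤ l₃=3 ≤ 1+4=5
parity: l₁+l₂+l₃ = 8 is even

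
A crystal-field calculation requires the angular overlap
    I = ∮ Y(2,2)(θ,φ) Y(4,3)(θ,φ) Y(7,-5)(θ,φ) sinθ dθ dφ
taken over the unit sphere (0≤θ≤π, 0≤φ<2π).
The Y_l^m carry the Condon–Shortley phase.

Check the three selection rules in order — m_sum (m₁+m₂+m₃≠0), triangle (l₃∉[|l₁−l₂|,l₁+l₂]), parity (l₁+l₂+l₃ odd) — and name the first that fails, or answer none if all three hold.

triangle

Σmᵢ = 0  ✓
l₃∈[|l₁−l₂|,l₁+l₂]=[2,6], have l₃=7  ✗
Σlᵢ = 13 ⇒ odd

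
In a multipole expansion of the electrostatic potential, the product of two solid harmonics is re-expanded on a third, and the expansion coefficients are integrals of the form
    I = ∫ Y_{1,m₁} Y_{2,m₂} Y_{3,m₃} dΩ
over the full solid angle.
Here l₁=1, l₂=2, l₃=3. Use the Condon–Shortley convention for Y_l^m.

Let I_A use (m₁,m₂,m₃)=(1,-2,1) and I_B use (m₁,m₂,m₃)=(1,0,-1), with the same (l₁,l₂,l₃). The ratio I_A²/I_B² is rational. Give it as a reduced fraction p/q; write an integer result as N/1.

1/6

l's match ⇒ only the (l;m) 3-j factors differ between A and B.
A: triangle coeff Δ(1,2,3) = 1/105; Σ_t [0,0]: t=0:+1/48 = 1/48; (3j)²=1/105 [(1 2 3; 1 -2 1)], sign=+1
B: triangle coeff Δ(1,2,3) = 1/105; Σ_t [0,0]: t=0:+1/8 = 1/8; (3j)²=2/35 [(1 2 3; 1 0 -1)], sign=+1
I_A²/I_B² = (1/105)/(2/35) = 1/6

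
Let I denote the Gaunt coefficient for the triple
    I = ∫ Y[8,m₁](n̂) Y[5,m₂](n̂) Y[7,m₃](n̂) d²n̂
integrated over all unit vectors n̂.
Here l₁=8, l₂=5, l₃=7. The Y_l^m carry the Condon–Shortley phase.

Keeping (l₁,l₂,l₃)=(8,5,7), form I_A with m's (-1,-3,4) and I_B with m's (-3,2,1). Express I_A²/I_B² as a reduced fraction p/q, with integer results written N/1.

l's match ⇒ only the (l;m) 3-j factors differ between A and B.
A: triangle coeff Δ(8,5,7) = 1/814773960; Σ_t [0,2]: t=0:+1/1045094400 t=1:−1/58060800 t=2:+1/34836480 = 13/1045094400; (3j)²=13/1938 [(8 5 7; -1 -3 4)], sign=-1
B: triangle coeff Δ(8,5,7) = 1/814773960; Σ_t [3,6]: t=3:−1/69672960 t=4:+1/8709120 t=5:−1/8294400 t=6:+1/62208000 = -1/248832000; (3j)²=7/83980 [(8 5 7; -3 2 1)], sign=-1
I_A²/I_B² = (13/1938)/(7/83980) = 1690/21

1690/21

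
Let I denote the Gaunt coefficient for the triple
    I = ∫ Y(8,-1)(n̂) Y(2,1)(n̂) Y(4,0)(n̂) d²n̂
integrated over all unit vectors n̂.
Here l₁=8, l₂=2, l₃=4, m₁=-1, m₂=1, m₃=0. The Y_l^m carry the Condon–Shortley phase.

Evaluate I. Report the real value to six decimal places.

|8−2|≤4≤8+2 violated ⇒ I = 0

0.000000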